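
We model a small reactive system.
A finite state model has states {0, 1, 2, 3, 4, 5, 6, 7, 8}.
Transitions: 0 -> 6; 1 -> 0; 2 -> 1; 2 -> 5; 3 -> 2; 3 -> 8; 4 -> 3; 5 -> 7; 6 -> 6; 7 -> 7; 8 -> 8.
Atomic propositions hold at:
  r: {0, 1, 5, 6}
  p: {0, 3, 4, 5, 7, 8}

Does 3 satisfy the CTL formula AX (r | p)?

No

Sat(r | p) = {0, 1, 3, 4, 5, 6, 7, 8}
Sat(AX (r | p)) = {s : every successor in {0, 1, 3, 4, 5, 6, 7, 8}} = {0, 1, 2, 4, 5, 6, 7, 8}
3 ∉ Sat(AX (r | p)) = {0, 1, 2, 4, 5, 6, 7, 8}, so the formula does not hold at 3.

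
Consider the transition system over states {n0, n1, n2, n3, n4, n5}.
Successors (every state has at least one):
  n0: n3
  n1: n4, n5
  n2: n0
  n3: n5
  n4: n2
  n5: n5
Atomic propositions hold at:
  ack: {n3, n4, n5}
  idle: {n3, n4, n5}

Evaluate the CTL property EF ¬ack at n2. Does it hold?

Yes

Sat(¬ack) = {n0, n1, n2}
EF ¬ack: least fixpoint, start Z0 = {n0, n1, n2}, add states with some successor in Z. Z1 = {n0, n1, n2, n4}; fixed.
Sat(EF ¬ack) = {n0, n1, n2, n4}
n2 ∈ Sat(EF ¬ack) = {n0, n1, n2, n4}, so the formula holds at n2.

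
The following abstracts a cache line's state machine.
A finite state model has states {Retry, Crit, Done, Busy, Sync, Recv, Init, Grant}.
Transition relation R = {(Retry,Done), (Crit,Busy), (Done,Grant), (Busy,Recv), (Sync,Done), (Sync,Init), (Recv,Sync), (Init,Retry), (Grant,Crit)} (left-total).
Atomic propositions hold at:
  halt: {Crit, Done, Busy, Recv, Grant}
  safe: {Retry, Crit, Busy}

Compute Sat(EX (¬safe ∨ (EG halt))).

{Retry, Done, Busy, Sync, Recv}

Sat(¬safe) = {Done, Sync, Recv, Init, Grant}
EG halt: greatest fixpoint, start Z0 = {Crit, Done, Busy, Recv, Grant}, keep only states in Sat with some successor in Z. Z1 = {Crit, Done, Busy, Grant}; Z2 = {Crit, Done, Grant}; Z3 = {Done, Grant}; Z4 = {Done}; Z5 = ∅; fixed.
Sat(EG halt) = ∅
Sat(¬safe ∨ (EG halt)) = {Done, Sync, Recv, Init, Grant}
Sat(EX (¬safe ∨ (EG halt))) = {s : some successor in {Done, Sync, Recv, Init, Grant}} = {Retry, Done, Busy, Sync, Recv}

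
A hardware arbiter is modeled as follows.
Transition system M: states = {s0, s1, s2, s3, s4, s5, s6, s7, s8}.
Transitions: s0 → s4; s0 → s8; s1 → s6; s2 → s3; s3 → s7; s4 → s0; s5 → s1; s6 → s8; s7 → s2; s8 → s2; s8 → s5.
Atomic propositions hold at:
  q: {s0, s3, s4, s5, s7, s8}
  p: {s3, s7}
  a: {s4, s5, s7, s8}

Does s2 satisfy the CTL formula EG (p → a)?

No

Sat(p → a) = {s0, s1, s2, s4, s5, s6, s7, s8}
EG (p → a): greatest fixpoint, start Z0 = {s0, s1, s2, s4, s5, s6, s7, s8}, keep only states in Sat with some successor in Z. Z1 = {s0, s1, s4, s5, s6, s7, s8}; Z2 = {s0, s1, s4, s5, s6, s8}; fixed.
Sat(EG (p → a)) = {s0, s1, s4, s5, s6, s8}
s2 ∉ Sat(EG (p → a)) = {s0, s1, s4, s5, s6, s8}, so the formula does not hold at s2.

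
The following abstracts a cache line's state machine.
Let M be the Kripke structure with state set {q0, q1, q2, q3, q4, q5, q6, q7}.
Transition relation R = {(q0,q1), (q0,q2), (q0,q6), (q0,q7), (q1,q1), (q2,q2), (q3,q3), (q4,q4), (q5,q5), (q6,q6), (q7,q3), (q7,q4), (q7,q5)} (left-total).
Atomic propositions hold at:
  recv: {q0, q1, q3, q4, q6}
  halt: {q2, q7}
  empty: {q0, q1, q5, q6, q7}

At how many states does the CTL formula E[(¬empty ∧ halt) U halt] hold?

Sat(¬empty) = {q2, q3, q4}
Sat(¬empty ∧ halt) = {q2}
E[(¬empty ∧ halt) U halt]: least fixpoint, start Z0 = Sat(halt) = {q2, q7}, add states in Sat(¬empty ∧ halt) with some successor in Z. Already a fixed point.
Sat(E[(¬empty ∧ halt) U halt]) = {q2, q7}
|Sat(E[(¬empty ∧ halt) U halt])| = |{q2, q7}| = 2.

2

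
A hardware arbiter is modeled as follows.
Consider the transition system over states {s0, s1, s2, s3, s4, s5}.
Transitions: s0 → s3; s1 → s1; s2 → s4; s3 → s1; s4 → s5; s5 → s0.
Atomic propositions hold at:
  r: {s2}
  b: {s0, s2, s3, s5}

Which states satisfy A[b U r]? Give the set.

{s2}

A[b U r]: least fixpoint, start Z0 = Sat(r) = {s2}, add states in Sat(b) with every successor in Z. Already a fixed point.
Sat(A[b U r]) = {s2}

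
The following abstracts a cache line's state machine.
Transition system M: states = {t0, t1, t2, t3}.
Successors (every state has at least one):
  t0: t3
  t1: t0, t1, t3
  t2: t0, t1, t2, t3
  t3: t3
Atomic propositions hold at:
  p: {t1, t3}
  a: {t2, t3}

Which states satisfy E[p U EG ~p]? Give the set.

{t2}

Sat(~p) = {t0, t2}
EG ~p: greatest fixpoint, start Z0 = {t0, t2}, keep only states in Sat with some successor in Z. Z1 = {t2}; fixed.
Sat(EG ~p) = {t2}
E[p U EG ~p]: least fixpoint, start Z0 = Sat(EG ~p) = {t2}, add states in Sat(p) with some successor in Z. Already a fixed point.
Sat(E[p U EG ~p]) = {t2}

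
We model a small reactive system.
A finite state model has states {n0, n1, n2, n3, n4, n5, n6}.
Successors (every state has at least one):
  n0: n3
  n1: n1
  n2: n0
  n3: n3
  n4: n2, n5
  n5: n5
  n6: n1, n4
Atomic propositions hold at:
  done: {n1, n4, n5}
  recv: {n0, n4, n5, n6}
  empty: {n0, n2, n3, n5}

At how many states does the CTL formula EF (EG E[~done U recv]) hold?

Sat(~done) = {n0, n2, n3, n6}
E[~done U recv]: least fixpoint, start Z0 = Sat(recv) = {n0, n4, n5, n6}, add states in Sat(~done) with some successor in Z. Z1 = {n0, n2, n4, n5, n6}; fixed.
Sat(E[~done U recv]) = {n0, n2, n4, n5, n6}
EG E[~done U recv]: greatest fixpoint, start Z0 = {n0, n2, n4, n5, n6}, keep only states in Sat with some successor in Z. Z1 = {n2, n4, n5, n6}; Z2 = {n4, n5, n6}; fixed.
Sat(EG E[~done U recv]) = {n4, n5, n6}
EF (EG E[~done U recv]): least fixpoint, start Z0 = {n4, n5, n6}, add states with some successor in Z. Already a fixed point.
Sat(EF (EG E[~done U recv])) = {n4, n5, n6}
|Sat(EF (EG E[~done U recv]))| = |{n4, n5, n6}| = 3.

3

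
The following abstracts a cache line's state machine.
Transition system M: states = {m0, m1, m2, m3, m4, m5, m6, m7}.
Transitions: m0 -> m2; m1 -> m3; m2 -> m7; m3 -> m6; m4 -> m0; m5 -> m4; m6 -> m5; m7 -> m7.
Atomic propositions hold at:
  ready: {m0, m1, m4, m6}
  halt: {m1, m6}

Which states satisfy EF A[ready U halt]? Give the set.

{m1, m3, m6}

A[ready U halt]: least fixpoint, start Z0 = Sat(halt) = {m1, m6}, add states in Sat(ready) with every successor in Z. Already a fixed point.
Sat(A[ready U halt]) = {m1, m6}
EF A[ready U halt]: least fixpoint, start Z0 = {m1, m6}, add states with some successor in Z. Z1 = {m1, m3, m6}; fixed.
Sat(EF A[ready U halt]) = {m1, m3, m6}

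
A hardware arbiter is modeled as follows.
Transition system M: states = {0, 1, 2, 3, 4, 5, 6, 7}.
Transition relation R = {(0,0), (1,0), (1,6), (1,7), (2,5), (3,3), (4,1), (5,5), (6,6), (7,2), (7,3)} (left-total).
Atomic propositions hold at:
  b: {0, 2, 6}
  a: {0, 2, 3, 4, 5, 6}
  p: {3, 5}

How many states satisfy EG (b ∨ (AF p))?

AF p: least fixpoint, start Z0 = {3, 5}, add states with every successor in Z. Z1 = {2, 3, 5}; Z2 = {2, 3, 5, 7}; fixed.
Sat(AF p) = {2, 3, 5, 7}
Sat(b ∨ (AF p)) = {0, 2, 3, 5, 6, 7}
EG (b ∨ (AF p)): greatest fixpoint, start Z0 = {0, 2, 3, 5, 6, 7}, keep only states in Sat with some successor in Z. Already a fixed point.
Sat(EG (b ∨ (AF p))) = {0, 2, 3, 5, 6, 7}
|Sat(EG (b ∨ (AF p)))| = |{0, 2, 3, 5, 6, 7}| = 6.

6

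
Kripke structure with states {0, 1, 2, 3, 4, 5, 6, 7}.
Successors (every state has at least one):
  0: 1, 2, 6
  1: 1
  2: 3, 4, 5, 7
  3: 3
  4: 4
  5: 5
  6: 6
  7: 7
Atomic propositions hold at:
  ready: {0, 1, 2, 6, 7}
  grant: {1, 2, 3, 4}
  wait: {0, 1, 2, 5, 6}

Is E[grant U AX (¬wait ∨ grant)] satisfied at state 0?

No

Sat(¬wait) = {3, 4, 7}
Sat(¬wait ∨ grant) = {1, 2, 3, 4, 7}
Sat(AX (¬wait ∨ grant)) = {s : every successor in {1, 2, 3, 4, 7}} = {1, 3, 4, 7}
E[grant U AX (¬wait ∨ grant)]: least fixpoint, start Z0 = Sat(AX (¬wait ∨ grant)) = {1, 3, 4, 7}, add states in Sat(grant) with some successor in Z. Z1 = {1, 2, 3, 4, 7}; fixed.
Sat(E[grant U AX (¬wait ∨ grant)]) = {1, 2, 3, 4, 7}
0 ∉ Sat(E[grant U AX (¬wait ∨ grant)]) = {1, 2, 3, 4, 7}, so the formula does not hold at 0.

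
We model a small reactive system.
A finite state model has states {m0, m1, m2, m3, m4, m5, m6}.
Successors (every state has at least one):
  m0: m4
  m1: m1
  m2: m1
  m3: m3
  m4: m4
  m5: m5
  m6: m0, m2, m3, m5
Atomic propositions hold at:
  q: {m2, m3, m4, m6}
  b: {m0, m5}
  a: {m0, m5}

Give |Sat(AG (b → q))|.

4

Sat(b → q) = {m1, m2, m3, m4, m6}
AG (b → q): greatest fixpoint, start Z0 = {m1, m2, m3, m4, m6}, keep only states in Sat with every successor in Z. Z1 = {m1, m2, m3, m4}; fixed.
Sat(AG (b → q)) = {m1, m2, m3, m4}
|Sat(AG (b → q))| = |{m1, m2, m3, m4}| = 4.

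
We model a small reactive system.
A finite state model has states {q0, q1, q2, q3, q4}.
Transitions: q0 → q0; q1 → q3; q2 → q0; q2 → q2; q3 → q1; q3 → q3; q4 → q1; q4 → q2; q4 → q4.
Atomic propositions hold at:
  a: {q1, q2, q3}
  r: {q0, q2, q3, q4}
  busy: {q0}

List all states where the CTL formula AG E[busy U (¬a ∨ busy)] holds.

{q0}

Sat(¬a) = {q0, q4}
Sat(¬a ∨ busy) = {q0, q4}
E[busy U (¬a ∨ busy)]: least fixpoint, start Z0 = Sat((¬a ∨ busy)) = {q0, q4}, add states in Sat(busy) with some successor in Z. Already a fixed point.
Sat(E[busy U (¬a ∨ busy)]) = {q0, q4}
AG E[busy U (¬a ∨ busy)]: greatest fixpoint, start Z0 = {q0, q4}, keep only states in Sat with every successor in Z. Z1 = {q0}; fixed.
Sat(AG E[busy U (¬a ∨ busy)]) = {q0}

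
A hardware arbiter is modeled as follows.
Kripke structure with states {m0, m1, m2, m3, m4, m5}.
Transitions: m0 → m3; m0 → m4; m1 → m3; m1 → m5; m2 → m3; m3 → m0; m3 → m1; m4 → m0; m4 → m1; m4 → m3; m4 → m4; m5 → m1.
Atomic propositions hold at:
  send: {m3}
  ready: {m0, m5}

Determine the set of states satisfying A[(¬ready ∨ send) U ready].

{m0, m5}

Sat(¬ready) = {m1, m2, m3, m4}
Sat(¬ready ∨ send) = {m1, m2, m3, m4}
A[(¬ready ∨ send) U ready]: least fixpoint, start Z0 = Sat(ready) = {m0, m5}, add states in Sat(¬ready ∨ send) with every successor in Z. Already a fixed point.
Sat(A[(¬ready ∨ send) U ready]) = {m0, m5}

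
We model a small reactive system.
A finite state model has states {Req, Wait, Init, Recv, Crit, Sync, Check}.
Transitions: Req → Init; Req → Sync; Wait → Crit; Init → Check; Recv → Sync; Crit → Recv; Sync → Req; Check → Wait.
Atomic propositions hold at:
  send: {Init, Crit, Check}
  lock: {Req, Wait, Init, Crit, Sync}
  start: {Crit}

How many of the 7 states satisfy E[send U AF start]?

AF start: least fixpoint, start Z0 = {Crit}, add states with every successor in Z. Z1 = {Wait, Crit}; Z2 = {Wait, Crit, Check}; Z3 = {Wait, Init, Crit, Check}; fixed.
Sat(AF start) = {Wait, Init, Crit, Check}
E[send U AF start]: least fixpoint, start Z0 = Sat(AF start) = {Wait, Init, Crit, Check}, add states in Sat(send) with some successor in Z. Already a fixed point.
Sat(E[send U AF start]) = {Wait, Init, Crit, Check}
|Sat(E[send U AF start])| = |{Wait, Init, Crit, Check}| = 4.

4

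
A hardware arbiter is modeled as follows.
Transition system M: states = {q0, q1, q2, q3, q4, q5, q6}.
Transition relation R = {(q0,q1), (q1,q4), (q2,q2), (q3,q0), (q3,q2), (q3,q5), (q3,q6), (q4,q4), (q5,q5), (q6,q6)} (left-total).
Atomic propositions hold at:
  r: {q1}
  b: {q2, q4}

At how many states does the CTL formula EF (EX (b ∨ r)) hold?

Sat(b ∨ r) = {q1, q2, q4}
Sat(EX (b ∨ r)) = {s : some successor in {q1, q2, q4}} = {q0, q1, q2, q3, q4}
EF (EX (b ∨ r)): least fixpoint, start Z0 = {q0, q1, q2, q3, q4}, add states with some successor in Z. Already a fixed point.
Sat(EF (EX (b ∨ r))) = {q0, q1, q2, q3, q4}
|Sat(EF (EX (b ∨ r)))| = |{q0, q1, q2, q3, q4}| = 5.

5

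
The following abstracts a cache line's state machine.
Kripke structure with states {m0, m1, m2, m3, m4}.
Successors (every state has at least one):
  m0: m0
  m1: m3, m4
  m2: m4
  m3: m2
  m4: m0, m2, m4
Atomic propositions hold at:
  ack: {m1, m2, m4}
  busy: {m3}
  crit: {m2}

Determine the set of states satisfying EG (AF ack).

AF ack: least fixpoint, start Z0 = {m1, m2, m4}, add states with every successor in Z. Z1 = {m1, m2, m3, m4}; fixed.
Sat(AF ack) = {m1, m2, m3, m4}
EG (AF ack): greatest fixpoint, start Z0 = {m1, m2, m3, m4}, keep only states in Sat with some successor in Z. Already a fixed point.
Sat(EG (AF ack)) = {m1, m2, m3, m4}

{m1, m2, m3, m4}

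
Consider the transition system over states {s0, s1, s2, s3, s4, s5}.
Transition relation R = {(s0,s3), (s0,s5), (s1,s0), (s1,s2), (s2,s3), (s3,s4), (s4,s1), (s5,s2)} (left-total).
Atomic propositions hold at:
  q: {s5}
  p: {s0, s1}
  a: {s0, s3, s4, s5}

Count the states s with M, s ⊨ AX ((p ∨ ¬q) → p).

Sat(¬q) = {s0, s1, s2, s3, s4}
Sat(p ∨ ¬q) = {s0, s1, s2, s3, s4}
Sat((p ∨ ¬q) → p) = {s0, s1, s5}
Sat(AX ((p ∨ ¬q) → p)) = {s : every successor in {s0, s1, s5}} = {s4}
|Sat(AX ((p ∨ ¬q) → p))| = |{s4}| = 1.

1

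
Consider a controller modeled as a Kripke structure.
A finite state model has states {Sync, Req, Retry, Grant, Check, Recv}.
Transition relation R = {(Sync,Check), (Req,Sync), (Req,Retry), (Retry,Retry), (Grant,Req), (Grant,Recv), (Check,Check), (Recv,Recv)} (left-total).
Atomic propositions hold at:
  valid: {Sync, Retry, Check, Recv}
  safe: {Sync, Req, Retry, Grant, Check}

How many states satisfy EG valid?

4

EG valid: greatest fixpoint, start Z0 = {Sync, Retry, Check, Recv}, keep only states in Sat with some successor in Z. Already a fixed point.
Sat(EG valid) = {Sync, Retry, Check, Recv}
|Sat(EG valid)| = |{Sync, Retry, Check, Recv}| = 4.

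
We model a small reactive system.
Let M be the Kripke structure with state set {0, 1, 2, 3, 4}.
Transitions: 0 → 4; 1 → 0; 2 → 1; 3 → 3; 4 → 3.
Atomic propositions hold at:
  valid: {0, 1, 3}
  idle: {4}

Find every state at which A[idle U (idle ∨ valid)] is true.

{0, 1, 3, 4}

Sat(idle ∨ valid) = {0, 1, 3, 4}
A[idle U (idle ∨ valid)]: least fixpoint, start Z0 = Sat((idle ∨ valid)) = {0, 1, 3, 4}, add states in Sat(idle) with every successor in Z. Already a fixed point.
Sat(A[idle U (idle ∨ valid)]) = {0, 1, 3, 4}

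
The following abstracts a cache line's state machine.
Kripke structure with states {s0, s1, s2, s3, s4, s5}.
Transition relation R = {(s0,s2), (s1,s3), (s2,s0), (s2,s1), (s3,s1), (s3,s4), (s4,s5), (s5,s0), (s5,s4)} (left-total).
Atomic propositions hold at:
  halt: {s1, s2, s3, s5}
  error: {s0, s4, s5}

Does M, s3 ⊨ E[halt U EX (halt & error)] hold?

Yes

Sat(halt & error) = {s5}
Sat(EX (halt & error)) = {s : some successor in {s5}} = {s4}
E[halt U EX (halt & error)]: least fixpoint, start Z0 = Sat(EX (halt & error)) = {s4}, add states in Sat(halt) with some successor in Z. Z1 = {s3, s4, s5}; Z2 = {s1, s3, s4, s5}; Z3 = {s1, s2, s3, s4, s5}; fixed.
Sat(E[halt U EX (halt & error)]) = {s1, s2, s3, s4, s5}
s3 ∈ Sat(E[halt U EX (halt & error)]) = {s1, s2, s3, s4, s5}, so the formula holds at s3.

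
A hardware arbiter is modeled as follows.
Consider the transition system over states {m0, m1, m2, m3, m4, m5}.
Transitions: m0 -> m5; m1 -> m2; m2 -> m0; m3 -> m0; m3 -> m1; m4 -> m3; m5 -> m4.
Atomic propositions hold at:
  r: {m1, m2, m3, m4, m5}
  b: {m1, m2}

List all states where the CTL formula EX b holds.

{m1, m3}

Sat(EX b) = {s : some successor in {m1, m2}} = {m1, m3}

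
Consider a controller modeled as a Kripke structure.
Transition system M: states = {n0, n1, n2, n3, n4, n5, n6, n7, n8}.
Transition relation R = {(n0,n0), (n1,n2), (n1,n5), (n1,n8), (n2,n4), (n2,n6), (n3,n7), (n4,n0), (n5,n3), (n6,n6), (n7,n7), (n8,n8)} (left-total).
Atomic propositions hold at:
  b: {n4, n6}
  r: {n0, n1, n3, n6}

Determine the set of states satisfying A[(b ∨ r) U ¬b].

Sat(b ∨ r) = {n0, n1, n3, n4, n6}
Sat(¬b) = {n0, n1, n2, n3, n5, n7, n8}
A[(b ∨ r) U ¬b]: least fixpoint, start Z0 = Sat(¬b) = {n0, n1, n2, n3, n5, n7, n8}, add states in Sat(b ∨ r) with every successor in Z. Z1 = {n0, n1, n2, n3, n4, n5, n7, n8}; fixed.
Sat(A[(b ∨ r) U ¬b]) = {n0, n1, n2, n3, n4, n5, n7, n8}

{n0, n1, n2, n3, n4, n5, n7, n8}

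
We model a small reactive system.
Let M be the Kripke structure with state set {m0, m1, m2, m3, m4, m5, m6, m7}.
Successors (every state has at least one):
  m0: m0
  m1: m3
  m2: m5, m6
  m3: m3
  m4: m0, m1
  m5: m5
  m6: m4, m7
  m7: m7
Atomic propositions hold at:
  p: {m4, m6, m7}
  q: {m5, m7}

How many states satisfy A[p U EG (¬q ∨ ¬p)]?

7

Sat(¬q) = {m0, m1, m2, m3, m4, m6}
Sat(¬p) = {m0, m1, m2, m3, m5}
Sat(¬q ∨ ¬p) = {m0, m1, m2, m3, m4, m5, m6}
EG (¬q ∨ ¬p): greatest fixpoint, start Z0 = {m0, m1, m2, m3, m4, m5, m6}, keep only states in Sat with some successor in Z. Already a fixed point.
Sat(EG (¬q ∨ ¬p)) = {m0, m1, m2, m3, m4, m5, m6}
A[p U EG (¬q ∨ ¬p)]: least fixpoint, start Z0 = Sat(EG (¬q ∨ ¬p)) = {m0, m1, m2, m3, m4, m5, m6}, add states in Sat(p) with every successor in Z. Already a fixed point.
Sat(A[p U EG (¬q ∨ ¬p)]) = {m0, m1, m2, m3, m4, m5, m6}
|Sat(A[p U EG (¬q ∨ ¬p)])| = |{m0, m1, m2, m3, m4, m5, m6}| = 7.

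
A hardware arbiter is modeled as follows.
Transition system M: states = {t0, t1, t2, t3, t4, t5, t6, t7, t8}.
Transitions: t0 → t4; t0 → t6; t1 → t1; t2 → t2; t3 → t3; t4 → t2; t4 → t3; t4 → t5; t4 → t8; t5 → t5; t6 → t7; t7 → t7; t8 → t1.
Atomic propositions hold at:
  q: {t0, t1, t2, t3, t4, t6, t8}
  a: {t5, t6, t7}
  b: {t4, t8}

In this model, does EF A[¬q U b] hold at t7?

Sat(¬q) = {t5, t7}
A[¬q U b]: least fixpoint, start Z0 = Sat(b) = {t4, t8}, add states in Sat(¬q) with every successor in Z. Already a fixed point.
Sat(A[¬q U b]) = {t4, t8}
EF A[¬q U b]: least fixpoint, start Z0 = {t4, t8}, add states with some successor in Z. Z1 = {t0, t4, t8}; fixed.
Sat(EF A[¬q U b]) = {t0, t4, t8}
t7 ∉ Sat(EF A[¬q U b]) = {t0, t4, t8}, so the formula does not hold at t7.

No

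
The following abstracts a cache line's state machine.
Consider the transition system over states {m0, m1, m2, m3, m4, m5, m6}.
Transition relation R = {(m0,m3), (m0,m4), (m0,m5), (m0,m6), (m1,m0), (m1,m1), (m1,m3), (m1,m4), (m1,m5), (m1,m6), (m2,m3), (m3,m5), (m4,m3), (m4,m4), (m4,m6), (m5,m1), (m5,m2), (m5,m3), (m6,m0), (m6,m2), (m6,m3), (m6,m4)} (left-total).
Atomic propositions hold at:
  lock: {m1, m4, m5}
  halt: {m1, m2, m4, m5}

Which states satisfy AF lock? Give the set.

AF lock: least fixpoint, start Z0 = {m1, m4, m5}, add states with every successor in Z. Z1 = {m1, m3, m4, m5}; Z2 = {m1, m2, m3, m4, m5}; fixed.
Sat(AF lock) = {m1, m2, m3, m4, m5}

{m1, m2, m3, m4, m5}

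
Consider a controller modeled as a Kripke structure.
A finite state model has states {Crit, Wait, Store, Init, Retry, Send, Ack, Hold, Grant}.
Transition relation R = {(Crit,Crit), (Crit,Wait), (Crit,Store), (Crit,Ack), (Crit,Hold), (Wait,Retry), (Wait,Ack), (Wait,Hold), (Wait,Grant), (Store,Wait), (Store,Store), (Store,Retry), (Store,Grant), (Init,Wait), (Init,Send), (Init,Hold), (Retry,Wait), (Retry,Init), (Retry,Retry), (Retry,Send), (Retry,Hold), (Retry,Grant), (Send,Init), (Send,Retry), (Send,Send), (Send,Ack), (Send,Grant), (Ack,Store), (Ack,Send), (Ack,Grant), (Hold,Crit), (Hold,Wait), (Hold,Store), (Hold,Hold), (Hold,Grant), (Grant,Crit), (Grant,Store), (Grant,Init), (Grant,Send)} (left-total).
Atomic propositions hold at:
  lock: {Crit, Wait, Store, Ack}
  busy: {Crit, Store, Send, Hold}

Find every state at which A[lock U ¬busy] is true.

{Wait, Init, Retry, Ack, Grant}

Sat(¬busy) = {Wait, Init, Retry, Ack, Grant}
A[lock U ¬busy]: least fixpoint, start Z0 = Sat(¬busy) = {Wait, Init, Retry, Ack, Grant}, add states in Sat(lock) with every successor in Z. Already a fixed point.
Sat(A[lock U ¬busy]) = {Wait, Init, Retry, Ack, Grant}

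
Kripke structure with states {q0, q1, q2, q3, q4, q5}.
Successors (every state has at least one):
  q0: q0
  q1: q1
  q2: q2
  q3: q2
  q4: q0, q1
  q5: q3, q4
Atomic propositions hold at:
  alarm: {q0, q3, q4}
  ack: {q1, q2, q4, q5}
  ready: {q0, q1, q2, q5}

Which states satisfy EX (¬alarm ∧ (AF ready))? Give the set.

{q1, q2, q3, q4}

Sat(¬alarm) = {q1, q2, q5}
AF ready: least fixpoint, start Z0 = {q0, q1, q2, q5}, add states with every successor in Z. Z1 = {q0, q1, q2, q3, q4, q5}; fixed.
Sat(AF ready) = {q0, q1, q2, q3, q4, q5}
Sat(¬alarm ∧ (AF ready)) = {q1, q2, q5}
Sat(EX (¬alarm ∧ (AF ready))) = {s : some successor in {q1, q2, q5}} = {q1, q2, q3, q4}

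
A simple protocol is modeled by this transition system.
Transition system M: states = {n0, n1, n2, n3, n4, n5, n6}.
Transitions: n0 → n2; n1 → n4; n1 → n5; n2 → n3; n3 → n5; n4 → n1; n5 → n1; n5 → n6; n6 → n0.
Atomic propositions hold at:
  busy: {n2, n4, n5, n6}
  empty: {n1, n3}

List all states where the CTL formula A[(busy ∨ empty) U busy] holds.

Sat(busy ∨ empty) = {n1, n2, n3, n4, n5, n6}
A[(busy ∨ empty) U busy]: least fixpoint, start Z0 = Sat(busy) = {n2, n4, n5, n6}, add states in Sat(busy ∨ empty) with every successor in Z. Z1 = {n1, n2, n3, n4, n5, n6}; fixed.
Sat(A[(busy ∨ empty) U busy]) = {n1, n2, n3, n4, n5, n6}

{n1, n2, n3, n4, n5, n6}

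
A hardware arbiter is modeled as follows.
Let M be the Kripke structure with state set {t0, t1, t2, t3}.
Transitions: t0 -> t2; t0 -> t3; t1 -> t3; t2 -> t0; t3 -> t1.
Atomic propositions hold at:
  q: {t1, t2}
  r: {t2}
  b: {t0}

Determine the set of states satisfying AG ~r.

{t1, t3}

Sat(~r) = {t0, t1, t3}
AG ~r: greatest fixpoint, start Z0 = {t0, t1, t3}, keep only states in Sat with every successor in Z. Z1 = {t1, t3}; fixed.
Sat(AG ~r) = {t1, t3}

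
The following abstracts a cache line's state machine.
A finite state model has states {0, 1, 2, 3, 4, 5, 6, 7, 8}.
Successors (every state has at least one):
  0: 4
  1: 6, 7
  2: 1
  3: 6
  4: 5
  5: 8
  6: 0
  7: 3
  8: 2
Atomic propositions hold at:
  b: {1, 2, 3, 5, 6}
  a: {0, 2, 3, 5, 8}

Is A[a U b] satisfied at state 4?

No

A[a U b]: least fixpoint, start Z0 = Sat(b) = {1, 2, 3, 5, 6}, add states in Sat(a) with every successor in Z. Z1 = {1, 2, 3, 5, 6, 8}; fixed.
Sat(A[a U b]) = {1, 2, 3, 5, 6, 8}
4 ∉ Sat(A[a U b]) = {1, 2, 3, 5, 6, 8}, so the formula does not hold at 4.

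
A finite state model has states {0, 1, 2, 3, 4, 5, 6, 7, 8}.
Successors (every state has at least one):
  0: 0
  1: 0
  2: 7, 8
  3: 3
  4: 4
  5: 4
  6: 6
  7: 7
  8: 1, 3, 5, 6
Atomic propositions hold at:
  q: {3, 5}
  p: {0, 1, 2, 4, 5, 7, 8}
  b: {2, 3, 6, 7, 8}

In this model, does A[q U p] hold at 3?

A[q U p]: least fixpoint, start Z0 = Sat(p) = {0, 1, 2, 4, 5, 7, 8}, add states in Sat(q) with every successor in Z. Already a fixed point.
Sat(A[q U p]) = {0, 1, 2, 4, 5, 7, 8}
3 ∉ Sat(A[q U p]) = {0, 1, 2, 4, 5, 7, 8}, so the formula does not hold at 3.

No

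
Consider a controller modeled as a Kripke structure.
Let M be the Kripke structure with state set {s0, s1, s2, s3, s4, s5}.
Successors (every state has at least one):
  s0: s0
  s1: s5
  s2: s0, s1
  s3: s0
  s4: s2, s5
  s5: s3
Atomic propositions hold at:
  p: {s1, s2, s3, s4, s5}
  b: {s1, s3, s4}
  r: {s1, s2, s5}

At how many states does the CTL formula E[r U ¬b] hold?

4

Sat(¬b) = {s0, s2, s5}
E[r U ¬b]: least fixpoint, start Z0 = Sat(¬b) = {s0, s2, s5}, add states in Sat(r) with some successor in Z. Z1 = {s0, s1, s2, s5}; fixed.
Sat(E[r U ¬b]) = {s0, s1, s2, s5}
|Sat(E[r U ¬b])| = |{s0, s1, s2, s5}| = 4.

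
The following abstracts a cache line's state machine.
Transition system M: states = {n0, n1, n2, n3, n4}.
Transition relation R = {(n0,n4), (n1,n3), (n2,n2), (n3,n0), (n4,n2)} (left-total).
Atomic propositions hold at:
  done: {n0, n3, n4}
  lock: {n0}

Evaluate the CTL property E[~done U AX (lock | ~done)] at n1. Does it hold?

Sat(~done) = {n1, n2}
Sat(lock | ~done) = {n0, n1, n2}
Sat(AX (lock | ~done)) = {s : every successor in {n0, n1, n2}} = {n2, n3, n4}
E[~done U AX (lock | ~done)]: least fixpoint, start Z0 = Sat(AX (lock | ~done)) = {n2, n3, n4}, add states in Sat(~done) with some successor in Z. Z1 = {n1, n2, n3, n4}; fixed.
Sat(E[~done U AX (lock | ~done)]) = {n1, n2, n3, n4}
n1 ∈ Sat(E[~done U AX (lock | ~done)]) = {n1, n2, n3, n4}, so the formula holds at n1.

Yes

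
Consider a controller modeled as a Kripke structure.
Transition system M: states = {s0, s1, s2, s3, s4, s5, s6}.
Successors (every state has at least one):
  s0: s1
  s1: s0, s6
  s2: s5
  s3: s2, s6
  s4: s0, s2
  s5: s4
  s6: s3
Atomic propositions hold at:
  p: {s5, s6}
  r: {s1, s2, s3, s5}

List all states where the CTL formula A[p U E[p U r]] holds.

{s1, s2, s3, s5, s6}

E[p U r]: least fixpoint, start Z0 = Sat(r) = {s1, s2, s3, s5}, add states in Sat(p) with some successor in Z. Z1 = {s1, s2, s3, s5, s6}; fixed.
Sat(E[p U r]) = {s1, s2, s3, s5, s6}
A[p U E[p U r]]: least fixpoint, start Z0 = Sat(E[p U r]) = {s1, s2, s3, s5, s6}, add states in Sat(p) with every successor in Z. Already a fixed point.
Sat(A[p U E[p U r]]) = {s1, s2, s3, s5, s6}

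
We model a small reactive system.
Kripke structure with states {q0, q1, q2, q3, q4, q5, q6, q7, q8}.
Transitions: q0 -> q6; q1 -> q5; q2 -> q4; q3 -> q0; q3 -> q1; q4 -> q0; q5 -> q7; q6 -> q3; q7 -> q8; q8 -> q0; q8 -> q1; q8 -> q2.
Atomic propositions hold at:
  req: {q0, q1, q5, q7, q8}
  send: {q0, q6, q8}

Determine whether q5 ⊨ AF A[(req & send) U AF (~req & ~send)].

Sat(req & send) = {q0, q8}
Sat(~req) = {q2, q3, q4, q6}
Sat(~send) = {q1, q2, q3, q4, q5, q7}
Sat(~req & ~send) = {q2, q3, q4}
AF (~req & ~send): least fixpoint, start Z0 = {q2, q3, q4}, add states with every successor in Z. Z1 = {q2, q3, q4, q6}; Z2 = {q0, q2, q3, q4, q6}; fixed.
Sat(AF (~req & ~send)) = {q0, q2, q3, q4, q6}
A[(req & send) U AF (~req & ~send)]: least fixpoint, start Z0 = Sat(AF (~req & ~send)) = {q0, q2, q3, q4, q6}, add states in Sat(req & send) with every successor in Z. Already a fixed point.
Sat(A[(req & send) U AF (~req & ~send)]) = {q0, q2, q3, q4, q6}
AF A[(req & send) U AF (~req & ~send)]: least fixpoint, start Z0 = {q0, q2, q3, q4, q6}, add states with every successor in Z. Already a fixed point.
Sat(AF A[(req & send) U AF (~req & ~send)]) = {q0, q2, q3, q4, q6}
q5 ∉ Sat(AF A[(req & send) U AF (~req & ~send)]) = {q0, q2, q3, q4, q6}, so the formula does not hold at q5.

No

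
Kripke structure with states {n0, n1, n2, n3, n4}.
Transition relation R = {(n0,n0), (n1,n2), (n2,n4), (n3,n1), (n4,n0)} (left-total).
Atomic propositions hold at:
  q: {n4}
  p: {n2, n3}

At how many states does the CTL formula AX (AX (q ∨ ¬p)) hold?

4

Sat(¬p) = {n0, n1, n4}
Sat(q ∨ ¬p) = {n0, n1, n4}
Sat(AX (q ∨ ¬p)) = {s : every successor in {n0, n1, n4}} = {n0, n2, n3, n4}
Sat(AX (AX (q ∨ ¬p))) = {s : every successor in {n0, n2, n3, n4}} = {n0, n1, n2, n4}
|Sat(AX (AX (q ∨ ¬p)))| = |{n0, n1, n2, n4}| = 4.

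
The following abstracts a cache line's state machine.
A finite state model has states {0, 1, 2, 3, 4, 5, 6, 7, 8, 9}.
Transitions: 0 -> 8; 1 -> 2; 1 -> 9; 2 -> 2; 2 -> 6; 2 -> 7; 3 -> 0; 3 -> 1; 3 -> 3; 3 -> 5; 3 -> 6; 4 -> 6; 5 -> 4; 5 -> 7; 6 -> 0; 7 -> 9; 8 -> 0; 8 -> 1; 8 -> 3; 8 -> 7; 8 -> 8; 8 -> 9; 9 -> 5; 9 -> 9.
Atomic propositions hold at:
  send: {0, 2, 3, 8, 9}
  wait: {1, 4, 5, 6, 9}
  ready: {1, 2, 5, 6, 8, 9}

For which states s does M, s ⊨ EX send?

{0, 1, 2, 3, 6, 7, 8, 9}

Sat(EX send) = {s : some successor in {0, 2, 3, 8, 9}} = {0, 1, 2, 3, 6, 7, 8, 9}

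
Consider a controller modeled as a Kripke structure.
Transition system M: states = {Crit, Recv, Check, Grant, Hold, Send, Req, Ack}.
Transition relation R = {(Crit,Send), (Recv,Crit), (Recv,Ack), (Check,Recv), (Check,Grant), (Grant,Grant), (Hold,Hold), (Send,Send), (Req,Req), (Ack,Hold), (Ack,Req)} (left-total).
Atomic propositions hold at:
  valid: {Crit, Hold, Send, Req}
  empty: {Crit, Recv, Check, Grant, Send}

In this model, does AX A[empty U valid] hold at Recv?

A[empty U valid]: least fixpoint, start Z0 = Sat(valid) = {Crit, Hold, Send, Req}, add states in Sat(empty) with every successor in Z. Already a fixed point.
Sat(A[empty U valid]) = {Crit, Hold, Send, Req}
Sat(AX A[empty U valid]) = {s : every successor in {Crit, Hold, Send, Req}} = {Crit, Hold, Send, Req, Ack}
Recv ∉ Sat(AX A[empty U valid]) = {Crit, Hold, Send, Req, Ack}, so the formula does not hold at Recv.

No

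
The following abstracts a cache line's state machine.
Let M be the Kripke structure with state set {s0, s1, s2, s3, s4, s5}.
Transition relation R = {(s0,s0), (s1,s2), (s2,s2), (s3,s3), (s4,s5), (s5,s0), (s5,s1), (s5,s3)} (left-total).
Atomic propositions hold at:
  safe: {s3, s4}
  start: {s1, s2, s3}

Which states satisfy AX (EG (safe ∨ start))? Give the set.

Sat(safe ∨ start) = {s1, s2, s3, s4}
EG (safe ∨ start): greatest fixpoint, start Z0 = {s1, s2, s3, s4}, keep only states in Sat with some successor in Z. Z1 = {s1, s2, s3}; fixed.
Sat(EG (safe ∨ start)) = {s1, s2, s3}
Sat(AX (EG (safe ∨ start))) = {s : every successor in {s1, s2, s3}} = {s1, s2, s3}

{s1, s2, s3}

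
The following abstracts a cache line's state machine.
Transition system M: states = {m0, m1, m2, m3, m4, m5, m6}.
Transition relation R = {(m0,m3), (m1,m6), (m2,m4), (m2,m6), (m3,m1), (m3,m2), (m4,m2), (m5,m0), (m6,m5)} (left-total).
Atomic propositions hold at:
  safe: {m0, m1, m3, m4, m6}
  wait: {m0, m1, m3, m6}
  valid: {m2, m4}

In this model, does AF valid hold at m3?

AF valid: least fixpoint, start Z0 = {m2, m4}, add states with every successor in Z. Already a fixed point.
Sat(AF valid) = {m2, m4}
m3 ∉ Sat(AF valid) = {m2, m4}, so the formula does not hold at m3.

No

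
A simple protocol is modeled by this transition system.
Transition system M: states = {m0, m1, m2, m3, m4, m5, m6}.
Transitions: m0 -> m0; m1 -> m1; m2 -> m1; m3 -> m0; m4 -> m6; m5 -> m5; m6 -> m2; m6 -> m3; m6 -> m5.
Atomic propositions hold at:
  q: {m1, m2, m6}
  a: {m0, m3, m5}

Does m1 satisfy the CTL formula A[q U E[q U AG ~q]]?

No

Sat(~q) = {m0, m3, m4, m5}
AG ~q: greatest fixpoint, start Z0 = {m0, m3, m4, m5}, keep only states in Sat with every successor in Z. Z1 = {m0, m3, m5}; fixed.
Sat(AG ~q) = {m0, m3, m5}
E[q U AG ~q]: least fixpoint, start Z0 = Sat(AG ~q) = {m0, m3, m5}, add states in Sat(q) with some successor in Z. Z1 = {m0, m3, m5, m6}; fixed.
Sat(E[q U AG ~q]) = {m0, m3, m5, m6}
A[q U E[q U AG ~q]]: least fixpoint, start Z0 = Sat(E[q U AG ~q]) = {m0, m3, m5, m6}, add states in Sat(q) with every successor in Z. Already a fixed point.
Sat(A[q U E[q U AG ~q]]) = {m0, m3, m5, m6}
m1 ∉ Sat(A[q U E[q U AG ~q]]) = {m0, m3, m5, m6}, so the formula does not hold at m1.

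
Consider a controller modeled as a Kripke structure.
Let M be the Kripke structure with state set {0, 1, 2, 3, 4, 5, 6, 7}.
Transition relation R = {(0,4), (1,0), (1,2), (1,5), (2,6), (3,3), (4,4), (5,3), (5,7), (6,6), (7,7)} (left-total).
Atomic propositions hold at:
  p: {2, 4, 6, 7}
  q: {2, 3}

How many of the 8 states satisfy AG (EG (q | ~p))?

1

Sat(~p) = {0, 1, 3, 5}
Sat(q | ~p) = {0, 1, 2, 3, 5}
EG (q | ~p): greatest fixpoint, start Z0 = {0, 1, 2, 3, 5}, keep only states in Sat with some successor in Z. Z1 = {1, 3, 5}; fixed.
Sat(EG (q | ~p)) = {1, 3, 5}
AG (EG (q | ~p)): greatest fixpoint, start Z0 = {1, 3, 5}, keep only states in Sat with every successor in Z. Z1 = {3}; fixed.
Sat(AG (EG (q | ~p))) = {3}
|Sat(AG (EG (q | ~p)))| = |{3}| = 1.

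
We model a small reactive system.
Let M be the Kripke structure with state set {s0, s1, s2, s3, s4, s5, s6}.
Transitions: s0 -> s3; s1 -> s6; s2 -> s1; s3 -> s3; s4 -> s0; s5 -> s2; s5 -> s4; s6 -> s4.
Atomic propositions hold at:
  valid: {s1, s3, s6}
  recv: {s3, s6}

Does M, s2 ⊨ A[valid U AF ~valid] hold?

Sat(~valid) = {s0, s2, s4, s5}
AF ~valid: least fixpoint, start Z0 = {s0, s2, s4, s5}, add states with every successor in Z. Z1 = {s0, s2, s4, s5, s6}; Z2 = {s0, s1, s2, s4, s5, s6}; fixed.
Sat(AF ~valid) = {s0, s1, s2, s4, s5, s6}
A[valid U AF ~valid]: least fixpoint, start Z0 = Sat(AF ~valid) = {s0, s1, s2, s4, s5, s6}, add states in Sat(valid) with every successor in Z. Already a fixed point.
Sat(A[valid U AF ~valid]) = {s0, s1, s2, s4, s5, s6}
s2 ∈ Sat(A[valid U AF ~valid]) = {s0, s1, s2, s4, s5, s6}, so the formula holds at s2.

Yes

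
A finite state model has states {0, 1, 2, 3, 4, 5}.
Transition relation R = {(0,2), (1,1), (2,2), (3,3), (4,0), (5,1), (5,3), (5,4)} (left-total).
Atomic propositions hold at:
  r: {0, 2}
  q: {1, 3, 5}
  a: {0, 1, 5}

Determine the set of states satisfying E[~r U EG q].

{1, 3, 5}

Sat(~r) = {1, 3, 4, 5}
EG q: greatest fixpoint, start Z0 = {1, 3, 5}, keep only states in Sat with some successor in Z. Already a fixed point.
Sat(EG q) = {1, 3, 5}
E[~r U EG q]: least fixpoint, start Z0 = Sat(EG q) = {1, 3, 5}, add states in Sat(~r) with some successor in Z. Already a fixed point.
Sat(E[~r U EG q]) = {1, 3, 5}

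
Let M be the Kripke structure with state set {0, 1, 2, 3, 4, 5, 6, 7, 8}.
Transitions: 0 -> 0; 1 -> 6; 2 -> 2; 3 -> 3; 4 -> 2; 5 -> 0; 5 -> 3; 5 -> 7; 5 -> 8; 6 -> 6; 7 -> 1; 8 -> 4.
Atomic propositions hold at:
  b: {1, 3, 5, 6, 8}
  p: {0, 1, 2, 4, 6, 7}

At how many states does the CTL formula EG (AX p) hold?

Sat(AX p) = {s : every successor in {0, 1, 2, 4, 6, 7}} = {0, 1, 2, 4, 6, 7, 8}
EG (AX p): greatest fixpoint, start Z0 = {0, 1, 2, 4, 6, 7, 8}, keep only states in Sat with some successor in Z. Already a fixed point.
Sat(EG (AX p)) = {0, 1, 2, 4, 6, 7, 8}
|Sat(EG (AX p))| = |{0, 1, 2, 4, 6, 7, 8}| = 7.

7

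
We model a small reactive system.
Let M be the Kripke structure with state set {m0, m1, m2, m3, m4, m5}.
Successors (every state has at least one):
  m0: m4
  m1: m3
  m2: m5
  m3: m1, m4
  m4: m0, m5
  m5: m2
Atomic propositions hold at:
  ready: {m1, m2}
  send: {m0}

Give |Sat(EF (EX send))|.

Sat(EX send) = {s : some successor in {m0}} = {m4}
EF (EX send): least fixpoint, start Z0 = {m4}, add states with some successor in Z. Z1 = {m0, m3, m4}; Z2 = {m0, m1, m3, m4}; fixed.
Sat(EF (EX send)) = {m0, m1, m3, m4}
|Sat(EF (EX send))| = |{m0, m1, m3, m4}| = 4.

4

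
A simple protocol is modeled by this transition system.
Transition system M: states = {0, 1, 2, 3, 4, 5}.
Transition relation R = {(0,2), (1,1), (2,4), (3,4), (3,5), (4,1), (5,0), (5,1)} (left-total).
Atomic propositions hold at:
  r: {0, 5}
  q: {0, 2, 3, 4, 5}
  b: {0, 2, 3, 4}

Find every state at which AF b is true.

AF b: least fixpoint, start Z0 = {0, 2, 3, 4}, add states with every successor in Z. Already a fixed point.
Sat(AF b) = {0, 2, 3, 4}

{0, 2, 3, 4}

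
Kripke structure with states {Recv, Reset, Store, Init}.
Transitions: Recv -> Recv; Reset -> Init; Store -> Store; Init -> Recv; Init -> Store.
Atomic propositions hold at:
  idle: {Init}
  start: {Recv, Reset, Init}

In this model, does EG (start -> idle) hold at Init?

Yes

Sat(start -> idle) = {Store, Init}
EG (start -> idle): greatest fixpoint, start Z0 = {Store, Init}, keep only states in Sat with some successor in Z. Already a fixed point.
Sat(EG (start -> idle)) = {Store, Init}
Init ∈ Sat(EG (start -> idle)) = {Store, Init}, so the formula holds at Init.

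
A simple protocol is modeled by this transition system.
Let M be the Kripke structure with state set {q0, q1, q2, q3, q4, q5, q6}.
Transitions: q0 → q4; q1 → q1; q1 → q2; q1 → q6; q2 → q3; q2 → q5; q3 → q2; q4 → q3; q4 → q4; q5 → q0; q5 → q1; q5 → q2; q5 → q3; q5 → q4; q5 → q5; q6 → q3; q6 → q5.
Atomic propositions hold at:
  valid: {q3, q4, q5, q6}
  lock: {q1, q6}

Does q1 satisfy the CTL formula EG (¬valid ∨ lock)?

Yes

Sat(¬valid) = {q0, q1, q2}
Sat(¬valid ∨ lock) = {q0, q1, q2, q6}
EG (¬valid ∨ lock): greatest fixpoint, start Z0 = {q0, q1, q2, q6}, keep only states in Sat with some successor in Z. Z1 = {q1}; fixed.
Sat(EG (¬valid ∨ lock)) = {q1}
q1 ∈ Sat(EG (¬valid ∨ lock)) = {q1}, so the formula holds at q1.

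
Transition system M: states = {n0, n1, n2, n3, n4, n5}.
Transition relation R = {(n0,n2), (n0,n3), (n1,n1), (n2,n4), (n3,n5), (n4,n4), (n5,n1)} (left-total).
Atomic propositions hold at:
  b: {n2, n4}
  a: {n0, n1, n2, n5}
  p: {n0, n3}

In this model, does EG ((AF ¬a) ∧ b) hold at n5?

Sat(¬a) = {n3, n4}
AF ¬a: least fixpoint, start Z0 = {n3, n4}, add states with every successor in Z. Z1 = {n2, n3, n4}; Z2 = {n0, n2, n3, n4}; fixed.
Sat(AF ¬a) = {n0, n2, n3, n4}
Sat((AF ¬a) ∧ b) = {n2, n4}
EG ((AF ¬a) ∧ b): greatest fixpoint, start Z0 = {n2, n4}, keep only states in Sat with some successor in Z. Already a fixed point.
Sat(EG ((AF ¬a) ∧ b)) = {n2, n4}
n5 ∉ Sat(EG ((AF ¬a) ∧ b)) = {n2, n4}, so the formula does not hold at n5.

No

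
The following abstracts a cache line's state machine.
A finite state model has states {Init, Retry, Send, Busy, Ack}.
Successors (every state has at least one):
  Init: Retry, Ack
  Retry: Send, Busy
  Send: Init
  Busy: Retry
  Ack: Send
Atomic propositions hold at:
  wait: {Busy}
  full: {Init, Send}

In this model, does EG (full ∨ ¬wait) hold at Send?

Yes

Sat(¬wait) = {Init, Retry, Send, Ack}
Sat(full ∨ ¬wait) = {Init, Retry, Send, Ack}
EG (full ∨ ¬wait): greatest fixpoint, start Z0 = {Init, Retry, Send, Ack}, keep only states in Sat with some successor in Z. Already a fixed point.
Sat(EG (full ∨ ¬wait)) = {Init, Retry, Send, Ack}
Send ∈ Sat(EG (full ∨ ¬wait)) = {Init, Retry, Send, Ack}, so the formula holds at Send.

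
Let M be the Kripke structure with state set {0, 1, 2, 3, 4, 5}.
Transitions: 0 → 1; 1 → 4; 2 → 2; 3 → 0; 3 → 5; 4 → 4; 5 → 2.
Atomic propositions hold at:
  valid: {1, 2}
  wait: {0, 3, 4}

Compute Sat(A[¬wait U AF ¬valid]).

Sat(¬wait) = {1, 2, 5}
Sat(¬valid) = {0, 3, 4, 5}
AF ¬valid: least fixpoint, start Z0 = {0, 3, 4, 5}, add states with every successor in Z. Z1 = {0, 1, 3, 4, 5}; fixed.
Sat(AF ¬valid) = {0, 1, 3, 4, 5}
A[¬wait U AF ¬valid]: least fixpoint, start Z0 = Sat(AF ¬valid) = {0, 1, 3, 4, 5}, add states in Sat(¬wait) with every successor in Z. Already a fixed point.
Sat(A[¬wait U AF ¬valid]) = {0, 1, 3, 4, 5}

{0, 1, 3, 4, 5}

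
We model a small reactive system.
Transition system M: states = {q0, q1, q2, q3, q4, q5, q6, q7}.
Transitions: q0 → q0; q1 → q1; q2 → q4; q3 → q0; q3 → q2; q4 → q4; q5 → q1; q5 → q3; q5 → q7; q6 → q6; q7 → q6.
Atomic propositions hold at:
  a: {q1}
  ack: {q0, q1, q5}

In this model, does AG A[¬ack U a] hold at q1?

Sat(¬ack) = {q2, q3, q4, q6, q7}
A[¬ack U a]: least fixpoint, start Z0 = Sat(a) = {q1}, add states in Sat(¬ack) with every successor in Z. Already a fixed point.
Sat(A[¬ack U a]) = {q1}
AG A[¬ack U a]: greatest fixpoint, start Z0 = {q1}, keep only states in Sat with every successor in Z. Already a fixed point.
Sat(AG A[¬ack U a]) = {q1}
q1 ∈ Sat(AG A[¬ack U a]) = {q1}, so the formula holds at q1.

Yes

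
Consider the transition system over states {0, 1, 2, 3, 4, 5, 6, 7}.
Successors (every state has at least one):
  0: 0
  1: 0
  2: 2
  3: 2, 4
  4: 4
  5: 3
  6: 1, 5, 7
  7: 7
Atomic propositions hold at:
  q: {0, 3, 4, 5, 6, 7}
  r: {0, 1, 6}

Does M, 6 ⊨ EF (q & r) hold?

Sat(q & r) = {0, 6}
EF (q & r): least fixpoint, start Z0 = {0, 6}, add states with some successor in Z. Z1 = {0, 1, 6}; fixed.
Sat(EF (q & r)) = {0, 1, 6}
6 ∈ Sat(EF (q & r)) = {0, 1, 6}, so the formula holds at 6.

Yes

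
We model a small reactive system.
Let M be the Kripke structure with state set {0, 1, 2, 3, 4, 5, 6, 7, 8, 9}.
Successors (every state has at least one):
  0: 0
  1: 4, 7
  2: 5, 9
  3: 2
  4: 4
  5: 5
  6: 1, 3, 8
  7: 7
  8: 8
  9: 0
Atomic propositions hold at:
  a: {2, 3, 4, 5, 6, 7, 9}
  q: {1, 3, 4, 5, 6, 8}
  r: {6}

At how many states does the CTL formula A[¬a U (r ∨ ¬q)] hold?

Sat(¬a) = {0, 1, 8}
Sat(¬q) = {0, 2, 7, 9}
Sat(r ∨ ¬q) = {0, 2, 6, 7, 9}
A[¬a U (r ∨ ¬q)]: least fixpoint, start Z0 = Sat((r ∨ ¬q)) = {0, 2, 6, 7, 9}, add states in Sat(¬a) with every successor in Z. Already a fixed point.
Sat(A[¬a U (r ∨ ¬q)]) = {0, 2, 6, 7, 9}
|Sat(A[¬a U (r ∨ ¬q)])| = |{0, 2, 6, 7, 9}| = 5.

5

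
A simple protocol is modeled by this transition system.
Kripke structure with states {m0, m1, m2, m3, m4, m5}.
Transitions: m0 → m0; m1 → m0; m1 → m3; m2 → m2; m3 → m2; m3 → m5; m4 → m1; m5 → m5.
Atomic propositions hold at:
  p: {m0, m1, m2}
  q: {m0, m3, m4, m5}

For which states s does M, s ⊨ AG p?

AG p: greatest fixpoint, start Z0 = {m0, m1, m2}, keep only states in Sat with every successor in Z. Z1 = {m0, m2}; fixed.
Sat(AG p) = {m0, m2}

{m0, m2}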